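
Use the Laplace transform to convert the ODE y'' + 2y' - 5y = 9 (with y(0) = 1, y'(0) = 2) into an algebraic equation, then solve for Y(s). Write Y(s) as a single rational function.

Y(s) = (s^2 + 4*s + 9)/(s^3 + 2*s^2 - 5*s)

Apply the Laplace transform to the equation.
The derivative rules (L{y''} = s^2 Y - s·y(0) - y'(0) and L{y'} = sY - y(0), with y(0) = 1, y'(0) = 2) turn the left side into (s^2 + 2*s - 5)Y - (s + 4).
The right side is L{9} = 9/s.
So (s^2 + 2*s - 5)Y = 9/s + (s + 4).
Divide through and combine into a single rational function.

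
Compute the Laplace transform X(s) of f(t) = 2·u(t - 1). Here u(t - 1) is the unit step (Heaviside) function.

By the second shifting theorem, L{u(t - c)·g(t - c)} = e^(-cs)·G(s) with c = 1 and G(s) = L{g(t)}.
L{2} = 2/s.

X(s) = 2*exp(-s)/s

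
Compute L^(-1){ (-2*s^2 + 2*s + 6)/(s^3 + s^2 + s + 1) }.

5*sin(t) - 3*cos(t) + exp(-t)

Factor the denominator: s^3 + s^2 + s + 1 = (s + 1)*(s^2 + 1).
Partial fraction decomposition gives [1/(s + 1)] + [-3*s/(s^2 + 1)] + [5/(s^2 + 1)].
Invert each term: 1/(s + 1) ↔ e^(-t); -3·s/(s^2 + 1) ↔ -3cos(t); 5·1/(s^2 + 1) ↔ 5sin(t).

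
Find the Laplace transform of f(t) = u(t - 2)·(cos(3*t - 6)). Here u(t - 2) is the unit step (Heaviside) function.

s*exp(-2*s)/(s^2 + 9)

By the second shifting theorem, L{u(t - c)·g(t - c)} = e^(-cs)·G(s) with c = 2 and G(s) = L{g(t)}.
L{cos(3t)} = s/(s^2 + 9).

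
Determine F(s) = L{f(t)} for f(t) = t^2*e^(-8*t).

F(s) = 2/(s + 8)^3

L{e^(-8t)} = 1/(s + 8).
Then apply L{t^2·g(t)} = (-1)^2 d^2/ds^2[G(s)] with G(s) = 1/(s + 8):
differentiating 2 times and applying the sign gives 2/(s + 8)^3.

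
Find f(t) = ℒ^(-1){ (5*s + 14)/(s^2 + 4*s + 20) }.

Complete the square in the denominator: s^2 + 4*s + 20 = (s + 2)^2 + 4^2.
Split the numerator to match: 5*s + 14 = 5·(s + 2) + 1·4.
Invert each term: 5·(s + 2)/((s + 2)^2 + 16) ↔ 5e^(-2t)cos(4t); 1·4/((s + 2)^2 + 16) ↔ e^(-2t)sin(4t).

f(t) = exp(-2*t)*sin(4*t) + 5*exp(-2*t)*cos(4*t)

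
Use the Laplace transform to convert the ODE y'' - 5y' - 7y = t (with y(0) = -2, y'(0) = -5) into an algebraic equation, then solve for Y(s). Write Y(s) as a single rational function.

Y(s) = (-2*s^3 + 5*s^2 + 1)/(s^4 - 5*s^3 - 7*s^2)

Apply the Laplace transform to the equation.
Using L{y''} = s^2 Y - s·y(0) - y'(0) and L{y'} = sY - y(0), with y(0) = -2, y'(0) = -5, the left side becomes (s^2 - 5*s - 7)Y - (-2*s + 5).
The right side is L{t} = s^(-2).
So (s^2 - 5*s - 7)Y = s^(-2) + (-2*s + 5).
Divide through and combine into a single rational function.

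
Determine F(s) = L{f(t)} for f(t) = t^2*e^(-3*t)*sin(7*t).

L{sin(7t)} = 7/(s^2 + 49).
Multiplying by e^(-3t) shifts s → s + 3, so L{e^(-3*t)*sin(7*t)} = 7/((s + 3)^2 + 49).
Then apply L{t^2·g(t)} = (-1)^2 d^2/ds^2[G(s)] with G(s) = 7/((s + 3)^2 + 49):
differentiating 2 times and applying the sign gives 14*(3*s^2 + 18*s - 22)/(s^2 + 6*s + 58)^3.

F(s) = 14*(3*s^2 + 18*s - 22)/(s^2 + 6*s + 58)^3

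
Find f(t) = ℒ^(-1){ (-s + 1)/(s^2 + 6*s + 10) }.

Complete the square in the denominator: s^2 + 6*s + 10 = (s + 3)^2 + 1^2.
Split the numerator to match: -s + 1 = -1·(s + 3) + 4·1.
Invert each term: -1·(s + 3)/((s + 3)^2 + 1) ↔ -e^(-3t)cos(t); 4·1/((s + 3)^2 + 1) ↔ 4e^(-3t)sin(t).

f(t) = 4*exp(-3*t)*sin(t) - exp(-3*t)*cos(t)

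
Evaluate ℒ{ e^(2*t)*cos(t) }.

(s - 2)/((s - 2)^2 + 1)

L{cos(t)} = s/(s^2 + 1).
By the first shifting theorem, multiplying by e^(2t) replaces s with s - 2.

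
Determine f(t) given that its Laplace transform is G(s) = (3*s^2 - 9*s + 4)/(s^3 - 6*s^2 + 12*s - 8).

f(t) = -t^2*exp(2*t) + 3*t*exp(2*t) + 3*exp(2*t)

Factor the denominator: s^3 - 6*s^2 + 12*s - 8 = (s - 2)^3.
Partial fraction decomposition gives [3/(s - 2)] + [3/(s - 2)^2] + [-2/(s - 2)^3].
Invert each term: 3/(s - 2) ↔ 3e^(2t); 3/(s - 2)^2 ↔ 3t·e^(2t); -2/(s - 2)^3 ↔ (-1)t^2·e^(2t).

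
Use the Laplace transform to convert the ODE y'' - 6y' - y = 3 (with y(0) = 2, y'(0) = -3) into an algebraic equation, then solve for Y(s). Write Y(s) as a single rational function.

Y(s) = (2*s^2 - 15*s + 3)/(s^3 - 6*s^2 - s)

Laplace-transform each side.
With L{y''} = s^2 Y - s·y(0) - y'(0) and L{y'} = sY - y(0), with y(0) = 2, y'(0) = -3: the LHS transforms to (s^2 - 6*s - 1)Y - (2*s - 15).
The right side is L{3} = 3/s.
So (s^2 - 6*s - 1)Y = 3/s + (2*s - 15).
Solve for Y(s) and write it as one ratio of polynomials.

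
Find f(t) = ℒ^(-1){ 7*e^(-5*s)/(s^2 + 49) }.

f(t) = Heaviside(t - 5)*(sin(7*t - 35))

The factor e^(-5s) signals a time shift by c = 5 (second shifting theorem).
L{sin(7t)} = 7/(s^2 + 49), so L^-1{7/(s^2 + 49)} = sin(7*t).
Hence the inverse is u(t - 5) times that function evaluated at t - 5.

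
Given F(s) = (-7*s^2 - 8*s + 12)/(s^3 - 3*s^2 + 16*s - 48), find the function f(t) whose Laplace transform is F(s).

Factor the denominator: s^3 - 3*s^2 + 16*s - 48 = (s - 3)*(s^2 + 16).
Partial fraction decomposition gives [-3/(s - 3)] + [-4*s/(s^2 + 16)] + [-20/(s^2 + 16)].
Invert each term: -3/(s - 3) ↔ -3e^(3t); -4·s/(s^2 + 16) ↔ -4cos(4t); -5·4/(s^2 + 16) ↔ -5sin(4t).

f(t) = -3*exp(3*t) - 5*sin(4*t) - 4*cos(4*t)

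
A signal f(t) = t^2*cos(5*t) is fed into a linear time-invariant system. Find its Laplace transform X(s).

L{cos(5t)} = s/(s^2 + 25).
Then apply L{t^2·g(t)} = (-1)^2 d^2/ds^2[G(s)] with G(s) = s/(s^2 + 25):
differentiating 2 times and applying the sign gives 2*s*(s^2 - 75)/(s^2 + 25)^3.

X(s) = 2*s*(s^2 - 75)/(s^2 + 25)^3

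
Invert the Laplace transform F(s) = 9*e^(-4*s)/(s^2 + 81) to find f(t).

The factor e^(-4s) signals a time shift by c = 4 (second shifting theorem).
L{sin(9t)} = 9/(s^2 + 81), so L^-1{9/(s^2 + 81)} = sin(9*t).
Hence the inverse is u(t - 4) times that function evaluated at t - 4.

f(t) = Heaviside(t - 4)*(sin(9*t - 36))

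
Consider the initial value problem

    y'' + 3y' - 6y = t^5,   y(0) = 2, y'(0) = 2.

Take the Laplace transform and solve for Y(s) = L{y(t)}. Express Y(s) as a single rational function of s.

Transform both sides with L{·}.
With L{y''} = s^2 Y - s·y(0) - y'(0) and L{y'} = sY - y(0), with y(0) = 2, y'(0) = 2: the LHS transforms to (s^2 + 3*s - 6)Y - (2*s + 8).
The right side is L{t^5} = 120/s^6.
So (s^2 + 3*s - 6)Y = 120/s^6 + (2*s + 8).
Solve for Y(s) and write it as one ratio of polynomials.

Y(s) = (2*s^7 + 8*s^6 + 120)/(s^8 + 3*s^7 - 6*s^6)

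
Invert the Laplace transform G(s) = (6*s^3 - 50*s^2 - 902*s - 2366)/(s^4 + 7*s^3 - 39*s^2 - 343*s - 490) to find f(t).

f(t) = -6*exp(7*t) + 6*exp(-2*t) + 2*exp(-5*t) + 4*exp(-7*t)

Factor the denominator: s^4 + 7*s^3 - 39*s^2 - 343*s - 490 = (s - 7)*(s + 2)*(s + 5)*(s + 7).
Partial fraction decomposition gives [2/(s + 5)] + [6/(s + 2)] + [-6/(s - 7)] + [4/(s + 7)].
Invert each term: 2/(s + 5) ↔ 2e^(-5t); 6/(s + 2) ↔ 6e^(-2t); -6/(s - 7) ↔ -6e^(7t); 4/(s + 7) ↔ 4e^(-7t).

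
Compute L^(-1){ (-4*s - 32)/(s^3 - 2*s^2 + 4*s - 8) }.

Factor the denominator: s^3 - 2*s^2 + 4*s - 8 = (s - 2)*(s^2 + 4).
Partial fraction decomposition gives [-5/(s - 2)] + [5*s/(s^2 + 4)] + [6/(s^2 + 4)].
Invert each term: -5/(s - 2) ↔ -5e^(2t); 5·s/(s^2 + 4) ↔ 5cos(2t); 3·2/(s^2 + 4) ↔ 3sin(2t).

-5*exp(2*t) + 3*sin(2*t) + 5*cos(2*t)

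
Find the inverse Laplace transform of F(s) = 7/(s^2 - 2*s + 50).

exp(t)*sin(7*t)

Rewrite the denominator: s^2 - 2*s + 50 = (s - 1)^2 + 49.
The form in (s - 1) signals a first-shifting-theorem factor e^(t).
Since L{sin(7t)} = 7/(s^2 + 49), the inverse is e^(t)*sin(7*t).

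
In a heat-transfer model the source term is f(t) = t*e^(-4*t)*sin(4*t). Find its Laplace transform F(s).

F(s) = 8*(s + 4)/(s^2 + 8*s + 32)^2

L{sin(4t)} = 4/(s^2 + 16).
Multiplying by e^(-4t) shifts s → s + 4, so L{e^(-4*t)*sin(4*t)} = 4/((s + 4)^2 + 16).
Then apply L{t·g(t)} = -d/ds[G(s)] with G(s) = 4/((s + 4)^2 + 16):
differentiating 1 time and applying the sign gives 8*(s + 4)/(s^2 + 8*s + 32)^2.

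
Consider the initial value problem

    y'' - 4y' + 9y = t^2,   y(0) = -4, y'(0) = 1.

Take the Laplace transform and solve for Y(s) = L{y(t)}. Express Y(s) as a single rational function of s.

Y(s) = (-4*s^4 + 17*s^3 + 2)/(s^5 - 4*s^4 + 9*s^3)

Take the Laplace transform of both sides.
With L{y''} = s^2 Y - s·y(0) - y'(0) and L{y'} = sY - y(0), with y(0) = -4, y'(0) = 1: the LHS transforms to (s^2 - 4*s + 9)Y - (-4*s + 17).
The right side is L{t^2} = 2/s^3.
So (s^2 - 4*s + 9)Y = 2/s^3 + (-4*s + 17).
Solve for Y(s) and write it as one ratio of polynomials.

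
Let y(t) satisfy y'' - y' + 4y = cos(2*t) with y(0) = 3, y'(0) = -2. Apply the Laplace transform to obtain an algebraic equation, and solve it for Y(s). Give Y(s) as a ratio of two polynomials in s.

Y(s) = (3*s^3 - 5*s^2 + 13*s - 20)/(s^4 - s^3 + 8*s^2 - 4*s + 16)

Apply the Laplace transform to the equation.
With L{y''} = s^2 Y - s·y(0) - y'(0) and L{y'} = sY - y(0), with y(0) = 3, y'(0) = -2: the LHS transforms to (s^2 - s + 4)Y - (3*s - 5).
The right side is L{cos(2*t)} = s/(s^2 + 4).
So (s^2 - s + 4)Y = s/(s^2 + 4) + (3*s - 5).
Solve for Y(s) and write it as one ratio of polynomials.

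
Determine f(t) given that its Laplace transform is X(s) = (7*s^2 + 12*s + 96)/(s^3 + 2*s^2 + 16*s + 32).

Factor the denominator: s^3 + 2*s^2 + 16*s + 32 = (s + 2)*(s^2 + 16).
Partial fraction decomposition gives [5/(s + 2)] + [2*s/(s^2 + 16)] + [8/(s^2 + 16)].
Invert each term: 5/(s + 2) ↔ 5e^(-2t); 2·s/(s^2 + 16) ↔ 2cos(4t); 2·4/(s^2 + 16) ↔ 2sin(4t).

f(t) = 2*sin(4*t) + 2*cos(4*t) + 5*exp(-2*t)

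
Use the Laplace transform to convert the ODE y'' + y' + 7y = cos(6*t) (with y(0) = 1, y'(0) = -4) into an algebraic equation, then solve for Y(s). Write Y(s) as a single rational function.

Take the Laplace transform of both sides.
Using L{y''} = s^2 Y - s·y(0) - y'(0) and L{y'} = sY - y(0), with y(0) = 1, y'(0) = -4, the left side becomes (s^2 + s + 7)Y - (s - 3).
The right side is L{cos(6*t)} = s/(s^2 + 36).
So (s^2 + s + 7)Y = s/(s^2 + 36) + (s - 3).
Divide through and combine into a single rational function.

Y(s) = (s^3 - 3*s^2 + 37*s - 108)/(s^4 + s^3 + 43*s^2 + 36*s + 252)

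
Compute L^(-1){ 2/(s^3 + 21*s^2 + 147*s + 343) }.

Rewrite the denominator: s^3 + 21*s^2 + 147*s + 343 = (s + 7)^3.
The form in (s + 7) signals a first-shifting-theorem factor e^(-7t).
Since L{t^2} = 2!/s^3 = 2/s^3, the inverse is t^2*e^(-7*t).

t^2*exp(-7*t)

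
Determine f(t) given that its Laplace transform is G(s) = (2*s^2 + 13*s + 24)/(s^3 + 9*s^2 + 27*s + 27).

f(t) = 3*t^2*exp(-3*t)/2 + t*exp(-3*t) + 2*exp(-3*t)

Factor the denominator: s^3 + 9*s^2 + 27*s + 27 = (s + 3)^3.
Partial fraction decomposition gives [2/(s + 3)] + [(s + 3)^(-2)] + [3/(s + 3)^3].
Invert each term: 2/(s + 3) ↔ 2e^(-3t); 1/(s + 3)^2 ↔ t·e^(-3t); 3/(s + 3)^3 ↔ (3/2)t^2·e^(-3t).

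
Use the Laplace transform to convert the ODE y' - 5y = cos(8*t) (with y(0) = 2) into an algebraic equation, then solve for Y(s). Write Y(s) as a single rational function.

Apply the Laplace transform to the equation.
Using L{y'} = sY - y(0) = sY - 2, the left side becomes (s - 5)Y - (2).
The right side is L{cos(8*t)} = s/(s^2 + 64).
So (s - 5)Y = s/(s^2 + 64) + (2).
Divide through and combine into a single rational function.

Y(s) = (2*s^2 + s + 128)/(s^3 - 5*s^2 + 64*s - 320)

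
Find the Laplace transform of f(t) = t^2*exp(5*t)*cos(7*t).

L{cos(7t)} = s/(s^2 + 49).
Multiplying by e^(5t) shifts s → s - 5, so L{exp(5*t)*cos(7*t)} = (s - 5)/((s - 5)^2 + 49).
Then apply L{t^2·g(t)} = (-1)^2 d^2/ds^2[G(s)] with G(s) = (s - 5)/((s - 5)^2 + 49):
differentiating 2 times and applying the sign gives 2*(s - 5)*(s^2 - 10*s - 122)/(s^2 - 10*s + 74)^3.

2*(s - 5)*(s^2 - 10*s - 122)/(s^2 - 10*s + 74)^3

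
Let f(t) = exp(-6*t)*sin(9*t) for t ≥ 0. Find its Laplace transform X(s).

L{sin(9t)} = 9/(s^2 + 81).
By the first shifting theorem, multiplying by e^(-6t) replaces s with s + 6.

X(s) = 9/((s + 6)^2 + 81)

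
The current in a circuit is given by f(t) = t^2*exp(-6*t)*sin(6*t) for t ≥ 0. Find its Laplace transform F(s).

L{sin(6t)} = 6/(s^2 + 36).
Multiplying by e^(-6t) shifts s → s + 6, so L{exp(-6*t)*sin(6*t)} = 6/((s + 6)^2 + 36).
Then apply L{t^2·g(t)} = (-1)^2 d^2/ds^2[G(s)] with G(s) = 6/((s + 6)^2 + 36):
differentiating 2 times and applying the sign gives 36*(s^2 + 12*s + 24)/(s^2 + 12*s + 72)^3.

F(s) = 36*(s^2 + 12*s + 24)/(s^2 + 12*s + 72)^3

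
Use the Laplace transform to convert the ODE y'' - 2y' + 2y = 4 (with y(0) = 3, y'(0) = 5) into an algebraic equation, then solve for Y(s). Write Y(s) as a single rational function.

Laplace-transform each side.
With L{y''} = s^2 Y - s·y(0) - y'(0) and L{y'} = sY - y(0), with y(0) = 3, y'(0) = 5: the LHS transforms to (s^2 - 2*s + 2)Y - (3*s - 1).
The right side is L{4} = 4/s.
So (s^2 - 2*s + 2)Y = 4/s + (3*s - 1).
Solve for Y(s) and write it as one ratio of polynomials.

Y(s) = (3*s^2 - s + 4)/(s^3 - 2*s^2 + 2*s)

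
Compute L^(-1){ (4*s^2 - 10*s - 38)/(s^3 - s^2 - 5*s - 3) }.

Factor the denominator: s^3 - s^2 - 5*s - 3 = (s - 3)*(s + 1)^2.
Partial fraction decomposition gives [6/(s + 1)] + [6/(s + 1)^2] + [-2/(s - 3)].
Invert each term: 6/(s + 1) ↔ 6e^(-t); 6/(s + 1)^2 ↔ 6t·e^(-t); -2/(s - 3) ↔ -2e^(3t).

6*t*exp(-t) - 2*exp(3*t) + 6*exp(-t)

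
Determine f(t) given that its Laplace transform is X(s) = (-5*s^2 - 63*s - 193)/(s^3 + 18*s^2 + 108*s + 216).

Factor the denominator: s^3 + 18*s^2 + 108*s + 216 = (s + 6)^3.
Partial fraction decomposition gives [-5/(s + 6)] + [-3/(s + 6)^2] + [5/(s + 6)^3].
Invert each term: -5/(s + 6) ↔ -5e^(-6t); -3/(s + 6)^2 ↔ -3t·e^(-6t); 5/(s + 6)^3 ↔ (5/2)t^2·e^(-6t).

f(t) = 5*t^2*exp(-6*t)/2 - 3*t*exp(-6*t) - 5*exp(-6*t)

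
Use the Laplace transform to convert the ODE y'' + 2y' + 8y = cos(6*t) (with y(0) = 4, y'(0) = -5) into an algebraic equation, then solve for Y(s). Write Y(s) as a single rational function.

Y(s) = (4*s^3 + 3*s^2 + 145*s + 108)/(s^4 + 2*s^3 + 44*s^2 + 72*s + 288)

Transform both sides with L{·}.
Using L{y''} = s^2 Y - s·y(0) - y'(0) and L{y'} = sY - y(0), with y(0) = 4, y'(0) = -5, the left side becomes (s^2 + 2*s + 8)Y - (4*s + 3).
The right side is L{cos(6*t)} = s/(s^2 + 36).
So (s^2 + 2*s + 8)Y = s/(s^2 + 36) + (4*s + 3).
Divide through and combine into a single rational function.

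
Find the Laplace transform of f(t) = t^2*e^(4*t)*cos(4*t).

L{cos(4t)} = s/(s^2 + 16).
Multiplying by e^(4t) shifts s → s - 4, so L{e^(4*t)*cos(4*t)} = (s - 4)/((s - 4)^2 + 16).
Then apply L{t^2·g(t)} = (-1)^2 d^2/ds^2[H(s)] with H(s) = (s - 4)/((s - 4)^2 + 16):
differentiating 2 times and applying the sign gives 2*(s - 4)*(s^2 - 8*s - 32)/(s^2 - 8*s + 32)^3.

2*(s - 4)*(s^2 - 8*s - 32)/(s^2 - 8*s + 32)^3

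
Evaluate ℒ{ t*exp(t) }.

L{e^(t)} = 1/(s - 1).
Then apply L{t·g(t)} = -d/ds[G(s)] with G(s) = 1/(s - 1):
differentiating 1 time and applying the sign gives (s - 1)^(-2).

(s - 1)^(-2)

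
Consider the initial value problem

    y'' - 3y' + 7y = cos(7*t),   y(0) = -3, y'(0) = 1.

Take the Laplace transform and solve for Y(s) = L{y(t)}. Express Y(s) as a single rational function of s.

Y(s) = (-3*s^3 + 10*s^2 - 146*s + 490)/(s^4 - 3*s^3 + 56*s^2 - 147*s + 343)

Laplace-transform each side.
Using L{y''} = s^2 Y - s·y(0) - y'(0) and L{y'} = sY - y(0), with y(0) = -3, y'(0) = 1, the left side becomes (s^2 - 3*s + 7)Y - (-3*s + 10).
The right side is L{cos(7*t)} = s/(s^2 + 49).
So (s^2 - 3*s + 7)Y = s/(s^2 + 49) + (-3*s + 10).
Divide through and combine into a single rational function.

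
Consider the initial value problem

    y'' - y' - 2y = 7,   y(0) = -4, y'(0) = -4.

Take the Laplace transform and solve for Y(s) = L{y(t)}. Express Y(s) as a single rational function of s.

Y(s) = (-4*s^2 + 7)/(s^3 - s^2 - 2*s)

Take the Laplace transform of both sides.
With L{y''} = s^2 Y - s·y(0) - y'(0) and L{y'} = sY - y(0), with y(0) = -4, y'(0) = -4: the LHS transforms to (s^2 - s - 2)Y - (-4*s).
The right side is L{7} = 7/s.
So (s^2 - s - 2)Y = 7/s + (-4*s).
Isolate Y and clear denominators.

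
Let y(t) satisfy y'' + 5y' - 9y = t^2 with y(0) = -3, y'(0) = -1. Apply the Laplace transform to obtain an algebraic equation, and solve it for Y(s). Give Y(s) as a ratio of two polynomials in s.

Laplace-transform each side.
Using L{y''} = s^2 Y - s·y(0) - y'(0) and L{y'} = sY - y(0), with y(0) = -3, y'(0) = -1, the left side becomes (s^2 + 5*s - 9)Y - (-3*s - 16).
The right side is L{t^2} = 2/s^3.
So (s^2 + 5*s - 9)Y = 2/s^3 + (-3*s - 16).
Isolate Y and clear denominators.

Y(s) = (-3*s^4 - 16*s^3 + 2)/(s^5 + 5*s^4 - 9*s^3)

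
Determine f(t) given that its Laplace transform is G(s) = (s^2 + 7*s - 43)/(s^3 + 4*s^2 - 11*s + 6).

f(t) = -5*t*exp(t) + 2*exp(t) - exp(-6*t)

Factor the denominator: s^3 + 4*s^2 - 11*s + 6 = (s - 1)^2*(s + 6).
Partial fraction decomposition gives [2/(s - 1)] + [-5/(s - 1)^2] + [-1/(s + 6)].
Invert each term: 2/(s - 1) ↔ 2e^(t); -5/(s - 1)^2 ↔ -5t·e^(t); -1/(s + 6) ↔ -e^(-6t).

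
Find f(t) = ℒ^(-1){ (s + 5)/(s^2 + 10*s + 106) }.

Rewrite the denominator: s^2 + 10*s + 106 = (s + 5)^2 + 81.
The form in (s + 5) signals a first-shifting-theorem factor e^(-5t).
Since L{cos(9t)} = s/(s^2 + 81), the inverse is e^(-5*t)*cos(9*t).

f(t) = exp(-5*t)*cos(9*t)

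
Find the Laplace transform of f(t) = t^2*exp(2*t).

L{e^(2t)} = 1/(s - 2).
Then apply L{t^2·g(t)} = (-1)^2 d^2/ds^2[G(s)] with G(s) = 1/(s - 2):
differentiating 2 times and applying the sign gives 2/(s - 2)^3.

2/(s - 2)^3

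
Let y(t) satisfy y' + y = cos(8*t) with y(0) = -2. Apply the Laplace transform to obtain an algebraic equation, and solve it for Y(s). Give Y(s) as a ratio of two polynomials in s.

Y(s) = (-2*s^2 + s - 128)/(s^3 + s^2 + 64*s + 64)

Laplace-transform each side.
With L{y'} = sY - y(0) = sY - (-2): the LHS transforms to (s + 1)Y - (-2).
The right side is L{cos(8*t)} = s/(s^2 + 64).
So (s + 1)Y = s/(s^2 + 64) + (-2).
Divide through and combine into a single rational function.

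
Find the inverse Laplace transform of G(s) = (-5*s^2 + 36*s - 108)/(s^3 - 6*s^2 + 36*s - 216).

-exp(6*t) + 2*sin(6*t) - 4*cos(6*t)

Factor the denominator: s^3 - 6*s^2 + 36*s - 216 = (s - 6)*(s^2 + 36).
Partial fraction decomposition gives [-1/(s - 6)] + [-4*s/(s^2 + 36)] + [12/(s^2 + 36)].
Invert each term: -1/(s - 6) ↔ -e^(6t); -4·s/(s^2 + 36) ↔ -4cos(6t); 2·6/(s^2 + 36) ↔ 2sin(6t).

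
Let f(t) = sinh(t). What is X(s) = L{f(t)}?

L{sinh(t)} = 1/(s^2 - 1).

X(s) = 1/(s^2 - 1)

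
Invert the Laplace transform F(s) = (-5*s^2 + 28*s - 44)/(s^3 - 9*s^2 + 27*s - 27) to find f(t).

f(t) = -5*t^2*exp(3*t)/2 - 2*t*exp(3*t) - 5*exp(3*t)

Factor the denominator: s^3 - 9*s^2 + 27*s - 27 = (s - 3)^3.
Partial fraction decomposition gives [-5/(s - 3)] + [-2/(s - 3)^2] + [-5/(s - 3)^3].
Invert each term: -5/(s - 3) ↔ -5e^(3t); -2/(s - 3)^2 ↔ -2t·e^(3t); -5/(s - 3)^3 ↔ (-5/2)t^2·e^(3t).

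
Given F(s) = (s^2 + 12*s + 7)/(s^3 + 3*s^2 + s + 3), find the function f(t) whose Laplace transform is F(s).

Factor the denominator: s^3 + 3*s^2 + s + 3 = (s + 3)*(s^2 + 1).
Partial fraction decomposition gives [-2/(s + 3)] + [3*s/(s^2 + 1)] + [3/(s^2 + 1)].
Invert each term: -2/(s + 3) ↔ -2e^(-3t); 3·s/(s^2 + 1) ↔ 3cos(t); 3·1/(s^2 + 1) ↔ 3sin(t).

f(t) = 3*sin(t) + 3*cos(t) - 2*exp(-3*t)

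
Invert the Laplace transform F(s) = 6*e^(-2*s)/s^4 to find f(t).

The factor e^(-2s) signals a time shift by c = 2 (second shifting theorem).
L{t^3} = 3!/s^4 = 6/s^4, so L^-1{6/s^4} = t^3.
Hence the inverse is u(t - 2) times that function evaluated at t - 2.

f(t) = Heaviside(t - 2)*((t - 2)^3)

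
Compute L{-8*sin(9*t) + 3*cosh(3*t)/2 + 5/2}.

By linearity of the Laplace transform, transform each term separately.
L{5/2} = (5/2)/s; (3/2)·[L{cosh(3t)} = s/(s^2 - 9)]; (-8)·[L{sin(9t)} = 9/(s^2 + 81)].

3*s/(2*(s^2 - 9)) - 72/(s^2 + 81) + 5/(2*s)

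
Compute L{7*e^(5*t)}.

L{7} = 7/s.
By the first shifting theorem, multiplying by e^(5t) replaces s with s - 5.

7/(s - 5)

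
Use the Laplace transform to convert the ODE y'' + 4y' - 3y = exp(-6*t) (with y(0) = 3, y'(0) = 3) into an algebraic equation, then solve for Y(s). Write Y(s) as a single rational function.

Y(s) = (3*s^2 + 33*s + 91)/(s^3 + 10*s^2 + 21*s - 18)

Transform both sides with L{·}.
With L{y''} = s^2 Y - s·y(0) - y'(0) and L{y'} = sY - y(0), with y(0) = 3, y'(0) = 3: the LHS transforms to (s^2 + 4*s - 3)Y - (3*s + 15).
The right side is L{exp(-6*t)} = 1/(s + 6).
So (s^2 + 4*s - 3)Y = 1/(s + 6) + (3*s + 15).
Solve for Y(s) and write it as one ratio of polynomials.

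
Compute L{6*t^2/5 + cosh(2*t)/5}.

s/(5*(s^2 - 4)) + 12/(5*s^3)

The transform is linear, so treat each term independently.
(6/5)·[L{t^2} = 2!/s^3 = 2/s^3]; (1/5)·[L{cosh(2t)} = s/(s^2 - 4)].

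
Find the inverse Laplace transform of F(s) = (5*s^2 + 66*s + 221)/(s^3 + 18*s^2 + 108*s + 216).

Factor the denominator: s^3 + 18*s^2 + 108*s + 216 = (s + 6)^3.
Partial fraction decomposition gives [5/(s + 6)] + [6/(s + 6)^2] + [5/(s + 6)^3].
Invert each term: 5/(s + 6) ↔ 5e^(-6t); 6/(s + 6)^2 ↔ 6t·e^(-6t); 5/(s + 6)^3 ↔ (5/2)t^2·e^(-6t).

5*t^2*exp(-6*t)/2 + 6*t*exp(-6*t) + 5*exp(-6*t)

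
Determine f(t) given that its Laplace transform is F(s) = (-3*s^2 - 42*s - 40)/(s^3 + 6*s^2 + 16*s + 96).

Factor the denominator: s^3 + 6*s^2 + 16*s + 96 = (s + 6)*(s^2 + 16).
Partial fraction decomposition gives [2/(s + 6)] + [-5*s/(s^2 + 16)] + [-12/(s^2 + 16)].
Invert each term: 2/(s + 6) ↔ 2e^(-6t); -5·s/(s^2 + 16) ↔ -5cos(4t); -3·4/(s^2 + 16) ↔ -3sin(4t).

f(t) = -3*sin(4*t) - 5*cos(4*t) + 2*exp(-6*t)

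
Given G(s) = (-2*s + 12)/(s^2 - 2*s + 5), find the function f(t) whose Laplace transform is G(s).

f(t) = 5*exp(t)*sin(2*t) - 2*exp(t)*cos(2*t)

Complete the square in the denominator: s^2 - 2*s + 5 = (s - 1)^2 + 2^2.
Split the numerator to match: -2*s + 12 = -2·(s - 1) + 5·2.
Invert each term: -2·(s - 1)/((s - 1)^2 + 4) ↔ -2e^(t)cos(2t); 5·2/((s - 1)^2 + 4) ↔ 5e^(t)sin(2t).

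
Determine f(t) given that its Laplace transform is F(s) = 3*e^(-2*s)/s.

The factor e^(-2s) signals a time shift by c = 2 (second shifting theorem).
L{3} = 3/s, so L^-1{3/s} = 3.
Hence the inverse is u(t - 2) times that function evaluated at t - 2.

f(t) = Heaviside(t - 2)*(3)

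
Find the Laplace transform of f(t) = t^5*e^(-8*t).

L{t^5} = 5!/s^6 = 120/s^6.
By the first shifting theorem, multiplying by e^(-8t) replaces s with s + 8.

120/(s + 8)^6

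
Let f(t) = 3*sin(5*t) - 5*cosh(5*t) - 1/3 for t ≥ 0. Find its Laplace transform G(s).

By linearity of the Laplace transform, transform each term separately.
L{-1/3} = (-1/3)/s; (3)·[L{sin(5t)} = 5/(s^2 + 25)]; (-5)·[L{cosh(5t)} = s/(s^2 - 25)].

G(s) = -5*s/(s^2 - 25) + 15/(s^2 + 25) - 1/(3*s)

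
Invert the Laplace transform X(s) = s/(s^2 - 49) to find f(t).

f(t) = cosh(7*t)

Since L{cosh(7t)} = s/(s^2 - 49), the inverse is cosh(7*t).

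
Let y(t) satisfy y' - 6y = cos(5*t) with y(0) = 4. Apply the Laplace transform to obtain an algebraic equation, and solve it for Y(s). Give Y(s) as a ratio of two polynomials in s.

Take the Laplace transform of both sides.
With L{y'} = sY - y(0) = sY - 4: the LHS transforms to (s - 6)Y - (4).
The right side is L{cos(5*t)} = s/(s^2 + 25).
So (s - 6)Y = s/(s^2 + 25) + (4).
Isolate Y and clear denominators.

Y(s) = (4*s^2 + s + 100)/(s^3 - 6*s^2 + 25*s - 150)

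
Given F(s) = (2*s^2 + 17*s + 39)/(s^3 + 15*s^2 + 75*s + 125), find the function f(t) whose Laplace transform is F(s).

f(t) = 2*t^2*exp(-5*t) - 3*t*exp(-5*t) + 2*exp(-5*t)

Factor the denominator: s^3 + 15*s^2 + 75*s + 125 = (s + 5)^3.
Partial fraction decomposition gives [2/(s + 5)] + [-3/(s + 5)^2] + [4/(s + 5)^3].
Invert each term: 2/(s + 5) ↔ 2e^(-5t); -3/(s + 5)^2 ↔ -3t·e^(-5t); 4/(s + 5)^3 ↔ (2)t^2·e^(-5t).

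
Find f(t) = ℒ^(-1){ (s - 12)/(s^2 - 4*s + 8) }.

f(t) = -5*exp(2*t)*sin(2*t) + exp(2*t)*cos(2*t)

Complete the square in the denominator: s^2 - 4*s + 8 = (s - 2)^2 + 2^2.
Split the numerator to match: s - 12 = 1·(s - 2) - 5·2.
Invert each term: 1·(s - 2)/((s - 2)^2 + 4) ↔ e^(2t)cos(2t); -5·2/((s - 2)^2 + 4) ↔ -5e^(2t)sin(2t).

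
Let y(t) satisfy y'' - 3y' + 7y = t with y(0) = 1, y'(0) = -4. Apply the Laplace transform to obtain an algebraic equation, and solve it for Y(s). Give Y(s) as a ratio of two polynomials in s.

Y(s) = (s^3 - 7*s^2 + 1)/(s^4 - 3*s^3 + 7*s^2)

Take the Laplace transform of both sides.
The derivative rules (L{y''} = s^2 Y - s·y(0) - y'(0) and L{y'} = sY - y(0), with y(0) = 1, y'(0) = -4) turn the left side into (s^2 - 3*s + 7)Y - (s - 7).
The right side is L{t} = s^(-2).
So (s^2 - 3*s + 7)Y = s^(-2) + (s - 7).
Isolate Y and clear denominators.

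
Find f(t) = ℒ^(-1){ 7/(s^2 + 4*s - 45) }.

f(t) = exp(-2*t)*sinh(7*t)

Rewrite the denominator: s^2 + 4*s - 45 = (s + 2)^2 - 49.
The form in (s + 2) signals a first-shifting-theorem factor e^(-2t).
Since L{sinh(7t)} = 7/(s^2 - 49), the inverse is e^(-2*t)*sinh(7*t).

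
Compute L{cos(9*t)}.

s/(s^2 + 81)

L{cos(9t)} = s/(s^2 + 81).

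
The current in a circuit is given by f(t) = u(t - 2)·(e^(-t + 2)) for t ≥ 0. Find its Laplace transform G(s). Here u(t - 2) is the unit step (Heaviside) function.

By the second shifting theorem, L{u(t - c)·g(t - c)} = e^(-cs)·H(s) with c = 2 and H(s) = L{g(t)}.
L{e^(-t)} = 1/(s + 1).

G(s) = exp(-2*s)/(s + 1)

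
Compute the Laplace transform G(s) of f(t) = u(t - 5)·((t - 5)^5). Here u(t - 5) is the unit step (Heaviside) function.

By the second shifting theorem, L{u(t - c)·g(t - c)} = e^(-cs)·H(s) with c = 5 and H(s) = L{g(t)}.
L{t^5} = 5!/s^6 = 120/s^6.

G(s) = 120*exp(-5*s)/s^6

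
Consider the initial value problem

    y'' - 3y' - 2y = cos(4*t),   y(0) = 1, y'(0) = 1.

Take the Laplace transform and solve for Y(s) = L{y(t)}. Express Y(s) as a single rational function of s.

Laplace-transform each side.
With L{y''} = s^2 Y - s·y(0) - y'(0) and L{y'} = sY - y(0), with y(0) = 1, y'(0) = 1: the LHS transforms to (s^2 - 3*s - 2)Y - (s - 2).
The right side is L{cos(4*t)} = s/(s^2 + 16).
So (s^2 - 3*s - 2)Y = s/(s^2 + 16) + (s - 2).
Isolate Y and clear denominators.

Y(s) = (s^3 - 2*s^2 + 17*s - 32)/(s^4 - 3*s^3 + 14*s^2 - 48*s - 32)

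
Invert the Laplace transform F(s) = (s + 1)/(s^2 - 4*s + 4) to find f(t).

Factor the denominator: s^2 - 4*s + 4 = (s - 2)^2.
Partial fraction decomposition gives [1/(s - 2)] + [3/(s - 2)^2].
Invert each term: 1/(s - 2) ↔ e^(2t); 3/(s - 2)^2 ↔ 3t·e^(2t).

f(t) = 3*t*exp(2*t) + exp(2*t)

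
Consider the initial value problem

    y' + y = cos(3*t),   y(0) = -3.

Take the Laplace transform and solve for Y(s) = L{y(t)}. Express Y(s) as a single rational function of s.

Apply the Laplace transform to the equation.
With L{y'} = sY - y(0) = sY - (-3): the LHS transforms to (s + 1)Y - (-3).
The right side is L{cos(3*t)} = s/(s^2 + 9).
So (s + 1)Y = s/(s^2 + 9) + (-3).
Solve for Y(s) and write it as one ratio of polynomials.

Y(s) = (-3*s^2 + s - 27)/(s^3 + s^2 + 9*s + 9)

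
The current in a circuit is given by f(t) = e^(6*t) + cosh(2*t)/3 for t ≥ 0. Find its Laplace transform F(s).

The transform is linear, so treat each term independently.
L{e^(6t)} = 1/(s - 6); (1/3)·[L{cosh(2t)} = s/(s^2 - 4)].

F(s) = s/(3*(s^2 - 4)) + 1/(s - 6)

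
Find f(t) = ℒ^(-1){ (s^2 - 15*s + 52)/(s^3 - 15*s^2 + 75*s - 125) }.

f(t) = t^2*exp(5*t) - 5*t*exp(5*t) + exp(5*t)

Factor the denominator: s^3 - 15*s^2 + 75*s - 125 = (s - 5)^3.
Partial fraction decomposition gives [1/(s - 5)] + [-5/(s - 5)^2] + [2/(s - 5)^3].
Invert each term: 1/(s - 5) ↔ e^(5t); -5/(s - 5)^2 ↔ -5t·e^(5t); 2/(s - 5)^3 ↔ (1)t^2·e^(5t).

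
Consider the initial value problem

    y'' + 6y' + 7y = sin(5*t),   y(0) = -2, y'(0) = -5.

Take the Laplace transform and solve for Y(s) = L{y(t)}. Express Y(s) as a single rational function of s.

Transform both sides with L{·}.
The derivative rules (L{y''} = s^2 Y - s·y(0) - y'(0) and L{y'} = sY - y(0), with y(0) = -2, y'(0) = -5) turn the left side into (s^2 + 6*s + 7)Y - (-2*s - 17).
The right side is L{sin(5*t)} = 5/(s^2 + 25).
So (s^2 + 6*s + 7)Y = 5/(s^2 + 25) + (-2*s - 17).
Solve for Y(s) and write it as one ratio of polynomials.

Y(s) = (-2*s^3 - 17*s^2 - 50*s - 420)/(s^4 + 6*s^3 + 32*s^2 + 150*s + 175)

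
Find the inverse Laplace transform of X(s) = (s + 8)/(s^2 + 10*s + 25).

3*t*exp(-5*t) + exp(-5*t)

Factor the denominator: s^2 + 10*s + 25 = (s + 5)^2.
Partial fraction decomposition gives [1/(s + 5)] + [3/(s + 5)^2].
Invert each term: 1/(s + 5) ↔ e^(-5t); 3/(s + 5)^2 ↔ 3t·e^(-5t).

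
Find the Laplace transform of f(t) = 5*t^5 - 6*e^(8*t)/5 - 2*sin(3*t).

-6/(s^2 + 9) - 6/(5*(s - 8)) + 600/s^6

Apply the Laplace transform termwise.
(-6/5)·[L{e^(8t)} = 1/(s - 8)]; (5)·[L{t^5} = 5!/s^6 = 120/s^6]; (-2)·[L{sin(3t)} = 3/(s^2 + 9)].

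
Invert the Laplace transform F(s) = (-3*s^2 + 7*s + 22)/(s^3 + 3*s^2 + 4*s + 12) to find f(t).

Factor the denominator: s^3 + 3*s^2 + 4*s + 12 = (s + 3)*(s^2 + 4).
Partial fraction decomposition gives [-2/(s + 3)] + [-s/(s^2 + 4)] + [10/(s^2 + 4)].
Invert each term: -2/(s + 3) ↔ -2e^(-3t); -1·s/(s^2 + 4) ↔ -cos(2t); 5·2/(s^2 + 4) ↔ 5sin(2t).

f(t) = 5*sin(2*t) - cos(2*t) - 2*exp(-3*t)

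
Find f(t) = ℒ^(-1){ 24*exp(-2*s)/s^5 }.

f(t) = Heaviside(t - 2)*((t - 2)^4)

The factor e^(-2s) signals a time shift by c = 2 (second shifting theorem).
L{t^4} = 4!/s^5 = 24/s^5, so L^-1{24/s^5} = t^4.
Hence the inverse is u(t - 2) times that function evaluated at t - 2.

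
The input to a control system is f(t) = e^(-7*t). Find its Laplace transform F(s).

F(s) = 1/(s + 7)

L{e^(-7t)} = 1/(s + 7).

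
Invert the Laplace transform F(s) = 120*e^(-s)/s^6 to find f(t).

The factor e^(-s) signals a time shift by c = 1 (second shifting theorem).
L{t^5} = 5!/s^6 = 120/s^6, so L^-1{120/s^6} = t^5.
Hence the inverse is u(t - 1) times that function evaluated at t - 1.

f(t) = Heaviside(t - 1)*((t - 1)^5)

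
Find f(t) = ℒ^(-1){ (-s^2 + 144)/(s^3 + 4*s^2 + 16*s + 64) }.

f(t) = 5*sin(4*t) - 5*cos(4*t) + 4*exp(-4*t)

Factor the denominator: s^3 + 4*s^2 + 16*s + 64 = (s + 4)*(s^2 + 16).
Partial fraction decomposition gives [4/(s + 4)] + [-5*s/(s^2 + 16)] + [20/(s^2 + 16)].
Invert each term: 4/(s + 4) ↔ 4e^(-4t); -5·s/(s^2 + 16) ↔ -5cos(4t); 5·4/(s^2 + 16) ↔ 5sin(4t).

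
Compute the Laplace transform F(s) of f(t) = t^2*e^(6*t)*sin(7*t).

L{sin(7t)} = 7/(s^2 + 49).
Multiplying by e^(6t) shifts s → s - 6, so L{e^(6*t)*sin(7*t)} = 7/((s - 6)^2 + 49).
Then apply L{t^2·g(t)} = (-1)^2 d^2/ds^2[G(s)] with G(s) = 7/((s - 6)^2 + 49):
differentiating 2 times and applying the sign gives 14*(3*s^2 - 36*s + 59)/(s^2 - 12*s + 85)^3.

F(s) = 14*(3*s^2 - 36*s + 59)/(s^2 - 12*s + 85)^3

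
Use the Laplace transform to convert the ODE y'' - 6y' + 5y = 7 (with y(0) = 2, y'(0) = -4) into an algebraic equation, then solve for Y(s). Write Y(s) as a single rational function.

Laplace-transform each side.
Using L{y''} = s^2 Y - s·y(0) - y'(0) and L{y'} = sY - y(0), with y(0) = 2, y'(0) = -4, the left side becomes (s^2 - 6*s + 5)Y - (2*s - 16).
The right side is L{7} = 7/s.
So (s^2 - 6*s + 5)Y = 7/s + (2*s - 16).
Solve for Y(s) and write it as one ratio of polynomials.

Y(s) = (2*s^2 - 16*s + 7)/(s^3 - 6*s^2 + 5*s)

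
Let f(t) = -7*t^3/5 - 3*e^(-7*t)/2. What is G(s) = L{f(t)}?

G(s) = -3/(2*(s + 7)) - 42/(5*s^4)

Apply the Laplace transform termwise.
(-7/5)·[L{t^3} = 3!/s^4 = 6/s^4]; (-3/2)·[L{e^(-7t)} = 1/(s + 7)].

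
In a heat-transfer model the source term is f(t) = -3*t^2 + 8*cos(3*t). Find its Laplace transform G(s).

The transform is linear, so treat each term independently.
(8)·[L{cos(3t)} = s/(s^2 + 9)]; (-3)·[L{t^2} = 2!/s^3 = 2/s^3].

G(s) = 8*s/(s^2 + 9) - 6/s^3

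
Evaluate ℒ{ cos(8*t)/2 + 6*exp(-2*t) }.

s/(2*(s^2 + 64)) + 6/(s + 2)

By linearity of the Laplace transform, transform each term separately.
(6)·[L{e^(-2t)} = 1/(s + 2)]; (1/2)·[L{cos(8t)} = s/(s^2 + 64)].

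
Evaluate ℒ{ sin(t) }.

1/(s^2 + 1)

L{sin(t)} = 1/(s^2 + 1).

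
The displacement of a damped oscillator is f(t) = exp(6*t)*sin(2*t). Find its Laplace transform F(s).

L{sin(2t)} = 2/(s^2 + 4).
By the first shifting theorem, multiplying by e^(6t) replaces s with s - 6.

F(s) = 2/((s - 6)^2 + 4)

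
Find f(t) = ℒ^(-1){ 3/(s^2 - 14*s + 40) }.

Rewrite the denominator: s^2 - 14*s + 40 = (s - 7)^2 - 9.
The form in (s - 7) signals a first-shifting-theorem factor e^(7t).
Since L{sinh(3t)} = 3/(s^2 - 9), the inverse is exp(7*t)*sinh(3*t).

f(t) = exp(7*t)*sinh(3*t)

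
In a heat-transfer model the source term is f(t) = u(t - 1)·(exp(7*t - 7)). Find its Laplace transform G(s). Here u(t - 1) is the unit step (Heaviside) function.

G(s) = exp(-s)/(s - 7)

By the second shifting theorem, L{u(t - c)·g(t - c)} = e^(-cs)·H(s) with c = 1 and H(s) = L{g(t)}.
L{e^(7t)} = 1/(s - 7).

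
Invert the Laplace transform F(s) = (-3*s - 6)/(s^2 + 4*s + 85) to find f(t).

f(t) = -3*exp(-2*t)*cos(9*t)

Rewrite the denominator: s^2 + 4*s + 85 = (s + 2)^2 + 81.
The form in (s + 2) signals a first-shifting-theorem factor e^(-2t).
Since L{cos(9t)} = s/(s^2 + 81), the inverse is e^(-2*t)*cos(9*t), scaled by -3.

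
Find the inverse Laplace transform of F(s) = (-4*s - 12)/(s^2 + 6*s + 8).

-2*exp(-2*t) - 2*exp(-4*t)

Factor the denominator: s^2 + 6*s + 8 = (s + 2)*(s + 4).
Partial fraction decomposition gives [-2/(s + 4)] + [-2/(s + 2)].
Invert each term: -2/(s + 4) ↔ -2e^(-4t); -2/(s + 2) ↔ -2e^(-2t).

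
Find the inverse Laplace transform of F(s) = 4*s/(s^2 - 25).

Since L{cosh(5t)} = s/(s^2 - 25), the inverse is cosh(5*t), scaled by 4.

4*cosh(5*t)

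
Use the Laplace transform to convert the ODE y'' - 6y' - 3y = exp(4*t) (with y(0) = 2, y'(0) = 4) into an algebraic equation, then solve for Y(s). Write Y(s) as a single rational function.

Y(s) = (2*s^2 - 16*s + 33)/(s^3 - 10*s^2 + 21*s + 12)

Laplace-transform each side.
Using L{y''} = s^2 Y - s·y(0) - y'(0) and L{y'} = sY - y(0), with y(0) = 2, y'(0) = 4, the left side becomes (s^2 - 6*s - 3)Y - (2*s - 8).
The right side is L{exp(4*t)} = 1/(s - 4).
So (s^2 - 6*s - 3)Y = 1/(s - 4) + (2*s - 8).
Solve for Y(s) and write it as one ratio of polynomials.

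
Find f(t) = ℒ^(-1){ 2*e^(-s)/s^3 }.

The factor e^(-s) signals a time shift by c = 1 (second shifting theorem).
L{t^2} = 2!/s^3 = 2/s^3, so L^-1{2/s^3} = t^2.
Hence the inverse is u(t - 1) times that function evaluated at t - 1.

f(t) = Heaviside(t - 1)*((t - 1)^2)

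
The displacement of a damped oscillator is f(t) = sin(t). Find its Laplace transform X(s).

L{sin(t)} = 1/(s^2 + 1).

X(s) = 1/(s^2 + 1)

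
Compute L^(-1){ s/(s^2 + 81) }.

Since L{cos(9t)} = s/(s^2 + 81), the inverse is cos(9*t).

cos(9*t)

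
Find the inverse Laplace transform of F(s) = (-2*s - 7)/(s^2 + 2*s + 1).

-5*t*exp(-t) - 2*exp(-t)

Factor the denominator: s^2 + 2*s + 1 = (s + 1)^2.
Partial fraction decomposition gives [-2/(s + 1)] + [-5/(s + 1)^2].
Invert each term: -2/(s + 1) ↔ -2e^(-t); -5/(s + 1)^2 ↔ -5t·e^(-t).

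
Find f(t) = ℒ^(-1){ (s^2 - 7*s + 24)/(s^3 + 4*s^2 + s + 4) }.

f(t) = 5*sin(t) - 3*cos(t) + 4*exp(-4*t)

Factor the denominator: s^3 + 4*s^2 + s + 4 = (s + 4)*(s^2 + 1).
Partial fraction decomposition gives [4/(s + 4)] + [-3*s/(s^2 + 1)] + [5/(s^2 + 1)].
Invert each term: 4/(s + 4) ↔ 4e^(-4t); -3·s/(s^2 + 1) ↔ -3cos(t); 5·1/(s^2 + 1) ↔ 5sin(t).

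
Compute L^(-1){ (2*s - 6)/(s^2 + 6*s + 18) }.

-4*exp(-3*t)*sin(3*t) + 2*exp(-3*t)*cos(3*t)

Complete the square in the denominator: s^2 + 6*s + 18 = (s + 3)^2 + 3^2.
Split the numerator to match: 2*s - 6 = 2·(s + 3) - 4·3.
Invert each term: 2·(s + 3)/((s + 3)^2 + 9) ↔ 2e^(-3t)cos(3t); -4·3/((s + 3)^2 + 9) ↔ -4e^(-3t)sin(3t).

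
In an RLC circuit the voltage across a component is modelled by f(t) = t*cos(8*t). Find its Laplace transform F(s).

L{cos(8t)} = s/(s^2 + 64).
Then apply L{t·g(t)} = -d/ds[G(s)] with G(s) = s/(s^2 + 64):
differentiating 1 time and applying the sign gives (s - 8)*(s + 8)/(s^2 + 64)^2.

F(s) = (s - 8)*(s + 8)/(s^2 + 64)^2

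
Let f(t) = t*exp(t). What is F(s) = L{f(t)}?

L{t} = 1!/s^2 = 1/s^2.
By the first shifting theorem, multiplying by e^(t) replaces s with s - 1.

F(s) = (s - 1)^(-2)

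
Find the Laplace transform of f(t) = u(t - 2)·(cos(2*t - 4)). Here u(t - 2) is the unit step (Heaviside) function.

s*exp(-2*s)/(s^2 + 4)

By the second shifting theorem, L{u(t - c)·g(t - c)} = e^(-cs)·H(s) with c = 2 and H(s) = L{g(t)}.
L{cos(2t)} = s/(s^2 + 4).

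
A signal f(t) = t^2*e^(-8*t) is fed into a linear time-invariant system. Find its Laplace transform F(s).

L{e^(-8t)} = 1/(s + 8).
Then apply L{t^2·g(t)} = (-1)^2 d^2/ds^2[G(s)] with G(s) = 1/(s + 8):
differentiating 2 times and applying the sign gives 2/(s + 8)^3.

F(s) = 2/(s + 8)^3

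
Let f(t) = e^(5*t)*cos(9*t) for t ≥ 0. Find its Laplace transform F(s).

F(s) = (s - 5)/((s - 5)^2 + 81)

L{cos(9t)} = s/(s^2 + 81).
By the first shifting theorem, multiplying by e^(5t) replaces s with s - 5.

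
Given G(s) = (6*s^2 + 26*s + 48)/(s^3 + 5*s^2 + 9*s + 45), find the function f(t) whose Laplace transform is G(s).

f(t) = 2*sin(3*t) + 4*cos(3*t) + 2*exp(-5*t)

Factor the denominator: s^3 + 5*s^2 + 9*s + 45 = (s + 5)*(s^2 + 9).
Partial fraction decomposition gives [2/(s + 5)] + [4*s/(s^2 + 9)] + [6/(s^2 + 9)].
Invert each term: 2/(s + 5) ↔ 2e^(-5t); 4·s/(s^2 + 9) ↔ 4cos(3t); 2·3/(s^2 + 9) ↔ 2sin(3t).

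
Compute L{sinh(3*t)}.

3/(s^2 - 9)

L{sinh(3t)} = 3/(s^2 - 9).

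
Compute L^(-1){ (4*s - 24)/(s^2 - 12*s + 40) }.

Rewrite the denominator: s^2 - 12*s + 40 = (s - 6)^2 + 4.
The form in (s - 6) signals a first-shifting-theorem factor e^(6t).
Since L{cos(2t)} = s/(s^2 + 4), the inverse is e^(6*t)*cos(2*t), scaled by 4.

4*exp(6*t)*cos(2*t)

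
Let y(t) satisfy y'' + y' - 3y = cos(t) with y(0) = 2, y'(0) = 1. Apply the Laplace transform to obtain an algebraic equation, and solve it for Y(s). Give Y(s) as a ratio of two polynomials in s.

Laplace-transform each side.
Using L{y''} = s^2 Y - s·y(0) - y'(0) and L{y'} = sY - y(0), with y(0) = 2, y'(0) = 1, the left side becomes (s^2 + s - 3)Y - (2*s + 3).
The right side is L{cos(t)} = s/(s^2 + 1).
So (s^2 + s - 3)Y = s/(s^2 + 1) + (2*s + 3).
Solve for Y(s) and write it as one ratio of polynomials.

Y(s) = (2*s^3 + 3*s^2 + 3*s + 3)/(s^4 + s^3 - 2*s^2 + s - 3)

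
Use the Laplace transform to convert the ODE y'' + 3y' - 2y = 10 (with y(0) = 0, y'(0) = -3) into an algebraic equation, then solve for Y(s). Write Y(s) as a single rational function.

Y(s) = (-3*s + 10)/(s^3 + 3*s^2 - 2*s)

Apply the Laplace transform to the equation.
The derivative rules (L{y''} = s^2 Y - s·y(0) - y'(0) and L{y'} = sY - y(0), with y(0) = 0, y'(0) = -3) turn the left side into (s^2 + 3*s - 2)Y - (-3).
The right side is L{10} = 10/s.
So (s^2 + 3*s - 2)Y = 10/s + (-3).
Isolate Y and clear denominators.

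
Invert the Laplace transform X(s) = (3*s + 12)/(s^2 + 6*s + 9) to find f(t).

f(t) = 3*t*exp(-3*t) + 3*exp(-3*t)

Factor the denominator: s^2 + 6*s + 9 = (s + 3)^2.
Partial fraction decomposition gives [3/(s + 3)] + [3/(s + 3)^2].
Invert each term: 3/(s + 3) ↔ 3e^(-3t); 3/(s + 3)^2 ↔ 3t·e^(-3t).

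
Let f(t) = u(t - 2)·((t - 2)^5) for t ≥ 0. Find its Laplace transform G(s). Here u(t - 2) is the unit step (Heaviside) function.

By the second shifting theorem, L{u(t - c)·g(t - c)} = e^(-cs)·H(s) with c = 2 and H(s) = L{g(t)}.
L{t^5} = 5!/s^6 = 120/s^6.

G(s) = 120*exp(-2*s)/s^6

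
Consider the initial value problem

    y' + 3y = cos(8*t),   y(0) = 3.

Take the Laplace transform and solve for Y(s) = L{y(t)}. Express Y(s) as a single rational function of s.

Y(s) = (3*s^2 + s + 192)/(s^3 + 3*s^2 + 64*s + 192)

Laplace-transform each side.
Using L{y'} = sY - y(0) = sY - 3, the left side becomes (s + 3)Y - (3).
The right side is L{cos(8*t)} = s/(s^2 + 64).
So (s + 3)Y = s/(s^2 + 64) + (3).
Solve for Y(s) and write it as one ratio of polynomials.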